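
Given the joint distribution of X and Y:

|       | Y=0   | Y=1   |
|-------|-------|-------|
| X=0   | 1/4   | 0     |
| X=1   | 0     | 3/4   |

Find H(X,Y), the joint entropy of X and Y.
H(X,Y) = -Σ P(X,Y) log₂ P(X,Y), summed over the non-zero cells:
H(X,Y) = -[(1/4)·log₂(1/4) + (3/4)·log₂(3/4)]
  = 0.5000 + 0.3113
  = 0.8113 bits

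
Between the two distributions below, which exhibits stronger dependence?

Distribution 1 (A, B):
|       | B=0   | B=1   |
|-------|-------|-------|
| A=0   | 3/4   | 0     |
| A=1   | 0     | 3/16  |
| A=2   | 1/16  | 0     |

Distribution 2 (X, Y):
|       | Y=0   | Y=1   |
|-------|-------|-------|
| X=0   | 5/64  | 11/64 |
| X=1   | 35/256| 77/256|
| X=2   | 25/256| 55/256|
Distribution 1 (A, B):
Marginal P(A) (row sums):
  P(A=0) = 3/4 + 0 = 3/4
  P(A=1) = 0 + 3/16 = 3/16
  P(A=2) = 1/16 + 0 = 1/16
Marginal P(B) (column sums):
  P(B=0) = 3/4 + 0 + 1/16 = 13/16
  P(B=1) = 0 + 3/16 + 0 = 3/16

H(A) = -[(3/4)·log₂(3/4) + (3/16)·log₂(3/16) + (1/16)·log₂(1/16)]
  = 0.3113 + 0.4528 + 0.2500
  = 1.0141 bits
H(B) = -[(13/16)·log₂(13/16) + (3/16)·log₂(3/16)]
  = 0.2434 + 0.4528
  = 0.6962 bits
H(A,B) = -[(3/4)·log₂(3/4) + (3/16)·log₂(3/16) + (1/16)·log₂(1/16)]
  = 0.3113 + 0.4528 + 0.2500
  = 1.0141 bits

I(A;B) = H(A) + H(B) - H(A,B)
  = 1.0141 + 0.6962 - 1.0141
  = 0.6962 bits

Distribution 2 (X, Y):
Marginal P(X) (row sums):
  P(X=0) = 5/64 + 11/64 = 1/4
  P(X=1) = 35/256 + 77/256 = 7/16
  P(X=2) = 25/256 + 55/256 = 5/16
Marginal P(Y) (column sums):
  P(Y=0) = 5/64 + 35/256 + 25/256 = 5/16
  P(Y=1) = 11/64 + 77/256 + 55/256 = 11/16

H(X) = -[(1/4)·log₂(1/4) + (7/16)·log₂(7/16) + (5/16)·log₂(5/16)]
  = 0.5000 + 0.5218 + 0.5244
  = 1.5462 bits
H(Y) = -[(5/16)·log₂(5/16) + (11/16)·log₂(11/16)]
  = 0.5244 + 0.3716
  = 0.8960 bits
H(X,Y) = -[(5/64)·log₂(5/64) + (11/64)·log₂(11/64) + (35/256)·log₂(35/256) + (77/256)·log₂(77/256) + (25/256)·log₂(25/256) + (55/256)·log₂(55/256)]
  = 0.2873 + 0.4367 + 0.3925 + 0.5213 + 0.3277 + 0.4767
  = 2.4422 bits

I(X;Y) = H(X) + H(Y) - H(X,Y)
  = 1.5462 + 0.8960 - 2.4422
  = 0.0000 bits

I(A;B) = 0.6962 bits > I(X;Y) = 0.0000 bits, so (A, B) has the higher mutual information (stronger dependence).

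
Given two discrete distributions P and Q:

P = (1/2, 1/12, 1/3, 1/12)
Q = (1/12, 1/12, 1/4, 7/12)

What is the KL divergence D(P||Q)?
D(P||Q) = Σ P(i) log₂(P(i)/Q(i))
  i=0: (1/2) × log₂((1/2)/(1/12)) = (1/2) × log₂(6) = 1.2925
  i=1: (1/12) × log₂((1/12)/(1/12)) = (1/12) × log₂(1) = 0.0000
  i=2: (1/3) × log₂((1/3)/(1/4)) = (1/3) × log₂(4/3) = 0.1383
  i=3: (1/12) × log₂((1/12)/(7/12)) = (1/12) × log₂(1/7) = -0.2339
D(P||Q) = 1.2925 + 0.0000 + 0.1383 - 0.2339
  = 1.1969 bits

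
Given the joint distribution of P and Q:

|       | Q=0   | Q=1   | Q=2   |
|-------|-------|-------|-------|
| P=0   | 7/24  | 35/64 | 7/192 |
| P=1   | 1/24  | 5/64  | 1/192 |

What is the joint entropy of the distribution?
H(P,Q) = -Σ P(P,Q) log₂ P(P,Q), summed over the non-zero cells:
H(P,Q) = -[(7/24)·log₂(7/24) + (35/64)·log₂(35/64) + (7/192)·log₂(7/192) + (1/24)·log₂(1/24) + (5/64)·log₂(5/64) + (1/192)·log₂(1/192)]
  = 0.5185 + 0.4762 + 0.1742 + 0.1910 + 0.2873 + 0.0395
  = 1.6867 bits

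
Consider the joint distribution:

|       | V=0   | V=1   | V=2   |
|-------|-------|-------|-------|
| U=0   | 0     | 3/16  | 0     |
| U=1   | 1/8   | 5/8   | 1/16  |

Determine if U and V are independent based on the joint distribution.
Marginal P(U) (row sums):
  P(U=0) = 0 + 3/16 + 0 = 3/16
  P(U=1) = 1/8 + 5/8 + 1/16 = 13/16
Marginal P(V) (column sums):
  P(V=0) = 0 + 1/8 = 1/8
  P(V=1) = 3/16 + 5/8 = 13/16
  P(V=2) = 0 + 1/16 = 1/16

U and V are independent iff P(U=i,V=j) = P(U=i)·P(V=j) for every cell.
  P(U=0)·P(V=0) = 3/16 × 1/8 = 3/128, but P(U=0,V=0) = 0 ✗

No, U and V are not independent. Quantitatively, I(U;V) > 0:

H(U) = -[(3/16)·log₂(3/16) + (13/16)·log₂(13/16)]
  = 0.4528 + 0.2434
  = 0.6962 bits
H(V) = -[(1/8)·log₂(1/8) + (13/16)·log₂(13/16) + (1/16)·log₂(1/16)]
  = 0.3750 + 0.2434 + 0.2500
  = 0.8684 bits
H(U,V) = -[(3/16)·log₂(3/16) + (1/8)·log₂(1/8) + (5/8)·log₂(5/8) + (1/16)·log₂(1/16)]
  = 0.4528 + 0.3750 + 0.4238 + 0.2500
  = 1.5016 bits
I(U;V) = H(U) + H(V) - H(U,V) = 0.6962 + 0.8684 - 1.5016 = 0.0630 bits > 0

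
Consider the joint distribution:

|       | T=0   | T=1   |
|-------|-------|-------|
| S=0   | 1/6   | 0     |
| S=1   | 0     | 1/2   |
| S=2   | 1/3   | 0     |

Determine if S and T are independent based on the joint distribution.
Marginal P(S) (row sums):
  P(S=0) = 1/6 + 0 = 1/6
  P(S=1) = 0 + 1/2 = 1/2
  P(S=2) = 1/3 + 0 = 1/3
Marginal P(T) (column sums):
  P(T=0) = 1/6 + 0 + 1/3 = 1/2
  P(T=1) = 0 + 1/2 + 0 = 1/2

S and T are independent iff P(S=i,T=j) = P(S=i)·P(T=j) for every cell.
  P(S=0)·P(T=0) = 1/6 × 1/2 = 1/12, but P(S=0,T=0) = 1/6 ✗

No, S and T are not independent. Quantitatively, I(S;T) > 0:

H(S) = -[(1/6)·log₂(1/6) + (1/2)·log₂(1/2) + (1/3)·log₂(1/3)]
  = 0.4308 + 0.5000 + 0.5283
  = 1.4591 bits
H(T) = -[(1/2)·log₂(1/2) + (1/2)·log₂(1/2)]
  = 0.5000 + 0.5000
  = 1.0000 bits
H(S,T) = -[(1/6)·log₂(1/6) + (1/2)·log₂(1/2) + (1/3)·log₂(1/3)]
  = 0.4308 + 0.5000 + 0.5283
  = 1.4591 bits
I(S;T) = H(S) + H(T) - H(S,T) = 1.4591 + 1.0000 - 1.4591 = 1.0000 bits > 0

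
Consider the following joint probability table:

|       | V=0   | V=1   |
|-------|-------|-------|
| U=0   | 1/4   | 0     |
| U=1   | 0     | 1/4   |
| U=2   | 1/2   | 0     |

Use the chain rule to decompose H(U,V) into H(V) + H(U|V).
By the chain rule: H(U,V) = H(V) + H(U|V)

Marginal P(V) (column sums):
  P(V=0) = 1/4 + 0 + 1/2 = 3/4
  P(V=1) = 0 + 1/4 + 0 = 1/4
H(V) = -[(3/4)·log₂(3/4) + (1/4)·log₂(1/4)]
  = 0.3113 + 0.5000
  = 0.8113 bits
H(U|V) = -Σ P(U,V)·log₂ P(U|V), where P(U|V) = P(U,V) / P(V)
  (cells with P(U,V) = 0 contribute 0)
  (U=0,V=0): P(U|V) = (1/4)/(3/4) = 1/3;  -(1/4)·log₂(1/3) = 0.3962
  (U=1,V=1): P(U|V) = (1/4)/(1/4) = 1;  -(1/4)·log₂(1) = 0.0000
  (U=2,V=0): P(U|V) = (1/2)/(3/4) = 2/3;  -(1/2)·log₂(2/3) = 0.2925
H(U|V) = 0.3962 + 0.0000 + 0.2925
  = 0.6887 bits

H(U,V) = H(V) + H(U|V) = 0.8113 + 0.6887 = 1.5000 bits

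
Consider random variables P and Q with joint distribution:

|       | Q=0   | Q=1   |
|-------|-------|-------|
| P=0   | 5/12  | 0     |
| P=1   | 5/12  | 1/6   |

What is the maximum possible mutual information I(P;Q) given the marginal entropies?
The upper bound on mutual information is I(P;Q) ≤ min(H(P), H(Q)).

Marginal P(P) (row sums):
  P(P=0) = 5/12 + 0 = 5/12
  P(P=1) = 5/12 + 1/6 = 7/12
Marginal P(Q) (column sums):
  P(Q=0) = 5/12 + 5/12 = 5/6
  P(Q=1) = 0 + 1/6 = 1/6

H(P) = -[(5/12)·log₂(5/12) + (7/12)·log₂(7/12)]
  = 0.5263 + 0.4536
  = 0.9799 bits
H(Q) = -[(5/6)·log₂(5/6) + (1/6)·log₂(1/6)]
  = 0.2192 + 0.4308
  = 0.6500 bits

Maximum possible I(P;Q) = min(0.9799, 0.6500) = 0.6500 bits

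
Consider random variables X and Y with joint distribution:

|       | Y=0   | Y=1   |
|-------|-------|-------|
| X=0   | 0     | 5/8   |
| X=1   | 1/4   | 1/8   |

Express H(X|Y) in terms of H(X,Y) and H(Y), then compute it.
H(X|Y) = H(X,Y) - H(Y)

Marginal P(Y) (column sums):
  P(Y=0) = 0 + 1/4 = 1/4
  P(Y=1) = 5/8 + 1/8 = 3/4

H(X,Y) = -[(5/8)·log₂(5/8) + (1/4)·log₂(1/4) + (1/8)·log₂(1/8)]
  = 0.4238 + 0.5000 + 0.3750
  = 1.2988 bits
H(Y) = -[(1/4)·log₂(1/4) + (3/4)·log₂(3/4)]
  = 0.5000 + 0.3113
  = 0.8113 bits

H(X|Y) = 1.2988 - 0.8113 = 0.4875 bits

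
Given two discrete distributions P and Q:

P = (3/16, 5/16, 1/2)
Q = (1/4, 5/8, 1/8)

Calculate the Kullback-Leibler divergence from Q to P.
D(P||Q) = Σ P(i) log₂(P(i)/Q(i))
  i=0: (3/16) × log₂((3/16)/(1/4)) = (3/16) × log₂(3/4) = -0.0778
  i=1: (5/16) × log₂((5/16)/(5/8)) = (5/16) × log₂(1/2) = -0.3125
  i=2: (1/2) × log₂((1/2)/(1/8)) = (1/2) × log₂(4) = 1.0000
D(P||Q) = -0.0778 - 0.3125 + 1.0000
  = 0.6097 bits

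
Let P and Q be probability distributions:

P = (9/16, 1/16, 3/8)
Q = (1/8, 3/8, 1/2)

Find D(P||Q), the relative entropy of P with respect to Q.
D(P||Q) = Σ P(i) log₂(P(i)/Q(i))
  i=0: (9/16) × log₂((9/16)/(1/8)) = (9/16) × log₂(9/2) = 1.2206
  i=1: (1/16) × log₂((1/16)/(3/8)) = (1/16) × log₂(1/6) = -0.1616
  i=2: (3/8) × log₂((3/8)/(1/2)) = (3/8) × log₂(3/4) = -0.1556
D(P||Q) = 1.2206 - 0.1616 - 0.1556
  = 0.9034 bits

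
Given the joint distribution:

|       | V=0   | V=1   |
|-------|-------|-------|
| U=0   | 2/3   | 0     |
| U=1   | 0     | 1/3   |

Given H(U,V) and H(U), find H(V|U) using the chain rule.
From the chain rule: H(U,V) = H(U) + H(V|U)
Therefore: H(V|U) = H(U,V) - H(U)

H(U,V) = -[(2/3)·log₂(2/3) + (1/3)·log₂(1/3)]
  = 0.3900 + 0.5283
  = 0.9183 bits
Marginal P(U) (row sums):
  P(U=0) = 2/3 + 0 = 2/3
  P(U=1) = 0 + 1/3 = 1/3
H(U) = -[(2/3)·log₂(2/3) + (1/3)·log₂(1/3)]
  = 0.3900 + 0.5283
  = 0.9183 bits

H(V|U) = 0.9183 - 0.9183 = 0.0000 bits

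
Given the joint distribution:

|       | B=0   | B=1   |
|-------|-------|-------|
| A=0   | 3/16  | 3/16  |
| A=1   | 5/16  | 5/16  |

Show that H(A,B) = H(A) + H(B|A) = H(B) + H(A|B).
Marginal P(A) (row sums):
  P(A=0) = 3/16 + 3/16 = 3/8
  P(A=1) = 5/16 + 5/16 = 5/8
Marginal P(B) (column sums):
  P(B=0) = 3/16 + 5/16 = 1/2
  P(B=1) = 3/16 + 5/16 = 1/2

Decomposition 1: H(A) + H(B|A)
H(A) = -[(3/8)·log₂(3/8) + (5/8)·log₂(5/8)]
  = 0.5306 + 0.4238
  = 0.9544 bits
H(B|A) = -Σ P(A,B)·log₂ P(B|A), where P(B|A) = P(A,B) / P(A)
  (A=0,B=0): P(B|A) = (3/16)/(3/8) = 1/2;  -(3/16)·log₂(1/2) = 0.1875
  (A=0,B=1): P(B|A) = (3/16)/(3/8) = 1/2;  -(3/16)·log₂(1/2) = 0.1875
  (A=1,B=0): P(B|A) = (5/16)/(5/8) = 1/2;  -(5/16)·log₂(1/2) = 0.3125
  (A=1,B=1): P(B|A) = (5/16)/(5/8) = 1/2;  -(5/16)·log₂(1/2) = 0.3125
H(B|A) = 0.1875 + 0.1875 + 0.3125 + 0.3125
  = 1.0000 bits
H(A) + H(B|A) = 0.9544 + 1.0000 = 1.9544 bits

Decomposition 2: H(B) + H(A|B)
H(B) = -[(1/2)·log₂(1/2) + (1/2)·log₂(1/2)]
  = 0.5000 + 0.5000
  = 1.0000 bits
H(A|B) = -Σ P(A,B)·log₂ P(A|B), where P(A|B) = P(A,B) / P(B)
  (A=0,B=0): P(A|B) = (3/16)/(1/2) = 3/8;  -(3/16)·log₂(3/8) = 0.2653
  (A=0,B=1): P(A|B) = (3/16)/(1/2) = 3/8;  -(3/16)·log₂(3/8) = 0.2653
  (A=1,B=0): P(A|B) = (5/16)/(1/2) = 5/8;  -(5/16)·log₂(5/8) = 0.2119
  (A=1,B=1): P(A|B) = (5/16)/(1/2) = 5/8;  -(5/16)·log₂(5/8) = 0.2119
H(A|B) = 0.2653 + 0.2653 + 0.2119 + 0.2119
  = 0.9544 bits
H(B) + H(A|B) = 1.0000 + 0.9544 = 1.9544 bits

Direct computation of the joint entropy:
H(A,B) = -[(3/16)·log₂(3/16) + (3/16)·log₂(3/16) + (5/16)·log₂(5/16) + (5/16)·log₂(5/16)]
  = 0.4528 + 0.4528 + 0.5244 + 0.5244
  = 1.9544 bits

All three agree: H(A,B) = 1.9544 bits ✓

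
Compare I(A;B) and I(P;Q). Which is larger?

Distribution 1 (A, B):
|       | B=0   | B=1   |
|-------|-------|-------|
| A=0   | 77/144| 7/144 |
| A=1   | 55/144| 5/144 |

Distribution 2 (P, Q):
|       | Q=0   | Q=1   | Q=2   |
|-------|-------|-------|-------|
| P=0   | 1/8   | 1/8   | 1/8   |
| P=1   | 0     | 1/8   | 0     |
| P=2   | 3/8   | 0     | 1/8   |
Distribution 1 (A, B):
Marginal P(A) (row sums):
  P(A=0) = 77/144 + 7/144 = 7/12
  P(A=1) = 55/144 + 5/144 = 5/12
Marginal P(B) (column sums):
  P(B=0) = 77/144 + 55/144 = 11/12
  P(B=1) = 7/144 + 5/144 = 1/12

H(A) = -[(7/12)·log₂(7/12) + (5/12)·log₂(5/12)]
  = 0.4536 + 0.5263
  = 0.9799 bits
H(B) = -[(11/12)·log₂(11/12) + (1/12)·log₂(1/12)]
  = 0.1151 + 0.2987
  = 0.4138 bits
H(A,B) = -[(77/144)·log₂(77/144) + (7/144)·log₂(7/144) + (55/144)·log₂(55/144) + (5/144)·log₂(5/144)]
  = 0.4829 + 0.2121 + 0.5304 + 0.1683
  = 1.3937 bits

I(A;B) = H(A) + H(B) - H(A,B)
  = 0.9799 + 0.4138 - 1.3937
  = 0.0000 bits

Distribution 2 (P, Q):
Marginal P(P) (row sums):
  P(P=0) = 1/8 + 1/8 + 1/8 = 3/8
  P(P=1) = 0 + 1/8 + 0 = 1/8
  P(P=2) = 3/8 + 0 + 1/8 = 1/2
Marginal P(Q) (column sums):
  P(Q=0) = 1/8 + 0 + 3/8 = 1/2
  P(Q=1) = 1/8 + 1/8 + 0 = 1/4
  P(Q=2) = 1/8 + 0 + 1/8 = 1/4

H(P) = -[(3/8)·log₂(3/8) + (1/8)·log₂(1/8) + (1/2)·log₂(1/2)]
  = 0.5306 + 0.3750 + 0.5000
  = 1.4056 bits
H(Q) = -[(1/2)·log₂(1/2) + (1/4)·log₂(1/4) + (1/4)·log₂(1/4)]
  = 0.5000 + 0.5000 + 0.5000
  = 1.5000 bits
H(P,Q) = -[(1/8)·log₂(1/8) + (1/8)·log₂(1/8) + (1/8)·log₂(1/8) + (1/8)·log₂(1/8) + (3/8)·log₂(3/8) + (1/8)·log₂(1/8)]
  = 0.3750 + 0.3750 + 0.3750 + 0.3750 + 0.5306 + 0.3750
  = 2.4056 bits

I(P;Q) = H(P) + H(Q) - H(P,Q)
  = 1.4056 + 1.5000 - 2.4056
  = 0.5000 bits

I(P;Q) = 0.5000 bits > I(A;B) = 0.0000 bits, so (P, Q) has the higher mutual information (stronger dependence).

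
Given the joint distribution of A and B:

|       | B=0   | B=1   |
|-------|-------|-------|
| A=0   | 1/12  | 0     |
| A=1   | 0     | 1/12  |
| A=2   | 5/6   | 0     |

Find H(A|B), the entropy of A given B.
Marginal P(B) (column sums):
  P(B=0) = 1/12 + 0 + 5/6 = 11/12
  P(B=1) = 0 + 1/12 + 0 = 1/12

H(A|B) = -Σ P(A,B)·log₂ P(A|B), where P(A|B) = P(A,B) / P(B)
  (cells with P(A,B) = 0 contribute 0)
  (A=0,B=0): P(A|B) = (1/12)/(11/12) = 1/11;  -(1/12)·log₂(1/11) = 0.2883
  (A=1,B=1): P(A|B) = (1/12)/(1/12) = 1;  -(1/12)·log₂(1) = 0.0000
  (A=2,B=0): P(A|B) = (5/6)/(11/12) = 10/11;  -(5/6)·log₂(10/11) = 0.1146
H(A|B) = 0.2883 + 0.0000 + 0.1146
  = 0.4029 bits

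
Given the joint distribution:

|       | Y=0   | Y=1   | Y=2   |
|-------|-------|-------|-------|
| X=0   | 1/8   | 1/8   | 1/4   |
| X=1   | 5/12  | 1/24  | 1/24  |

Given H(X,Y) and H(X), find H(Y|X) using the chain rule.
From the chain rule: H(X,Y) = H(X) + H(Y|X)
Therefore: H(Y|X) = H(X,Y) - H(X)

H(X,Y) = -[(1/8)·log₂(1/8) + (1/8)·log₂(1/8) + (1/4)·log₂(1/4) + (5/12)·log₂(5/12) + (1/24)·log₂(1/24) + (1/24)·log₂(1/24)]
  = 0.3750 + 0.3750 + 0.5000 + 0.5263 + 0.1910 + 0.1910
  = 2.1583 bits
Marginal P(X) (row sums):
  P(X=0) = 1/8 + 1/8 + 1/4 = 1/2
  P(X=1) = 5/12 + 1/24 + 1/24 = 1/2
H(X) = -[(1/2)·log₂(1/2) + (1/2)·log₂(1/2)]
  = 0.5000 + 0.5000
  = 1.0000 bits

H(Y|X) = 2.1583 - 1.0000 = 1.1583 bits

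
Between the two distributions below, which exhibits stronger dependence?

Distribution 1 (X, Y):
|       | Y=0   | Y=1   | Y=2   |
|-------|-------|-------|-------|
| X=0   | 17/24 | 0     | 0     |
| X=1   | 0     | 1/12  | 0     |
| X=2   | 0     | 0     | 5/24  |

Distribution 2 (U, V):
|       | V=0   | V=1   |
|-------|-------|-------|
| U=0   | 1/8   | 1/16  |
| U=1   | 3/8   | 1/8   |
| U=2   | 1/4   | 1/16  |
Distribution 1 (X, Y):
Marginal P(X) (row sums):
  P(X=0) = 17/24 + 0 + 0 = 17/24
  P(X=1) = 0 + 1/12 + 0 = 1/12
  P(X=2) = 0 + 0 + 5/24 = 5/24
Marginal P(Y) (column sums):
  P(Y=0) = 17/24 + 0 + 0 = 17/24
  P(Y=1) = 0 + 1/12 + 0 = 1/12
  P(Y=2) = 0 + 0 + 5/24 = 5/24

H(X) = -[(17/24)·log₂(17/24) + (1/12)·log₂(1/12) + (5/24)·log₂(5/24)]
  = 0.3524 + 0.2987 + 0.4715
  = 1.1226 bits
H(Y) = -[(17/24)·log₂(17/24) + (1/12)·log₂(1/12) + (5/24)·log₂(5/24)]
  = 0.3524 + 0.2987 + 0.4715
  = 1.1226 bits
H(X,Y) = -[(17/24)·log₂(17/24) + (1/12)·log₂(1/12) + (5/24)·log₂(5/24)]
  = 0.3524 + 0.2987 + 0.4715
  = 1.1226 bits

I(X;Y) = H(X) + H(Y) - H(X,Y)
  = 1.1226 + 1.1226 - 1.1226
  = 1.1226 bits

Distribution 2 (U, V):
Marginal P(U) (row sums):
  P(U=0) = 1/8 + 1/16 = 3/16
  P(U=1) = 3/8 + 1/8 = 1/2
  P(U=2) = 1/4 + 1/16 = 5/16
Marginal P(V) (column sums):
  P(V=0) = 1/8 + 3/8 + 1/4 = 3/4
  P(V=1) = 1/16 + 1/8 + 1/16 = 1/4

H(U) = -[(3/16)·log₂(3/16) + (1/2)·log₂(1/2) + (5/16)·log₂(5/16)]
  = 0.4528 + 0.5000 + 0.5244
  = 1.4772 bits
H(V) = -[(3/4)·log₂(3/4) + (1/4)·log₂(1/4)]
  = 0.3113 + 0.5000
  = 0.8113 bits
H(U,V) = -[(1/8)·log₂(1/8) + (1/16)·log₂(1/16) + (3/8)·log₂(3/8) + (1/8)·log₂(1/8) + (1/4)·log₂(1/4) + (1/16)·log₂(1/16)]
  = 0.3750 + 0.2500 + 0.5306 + 0.3750 + 0.5000 + 0.2500
  = 2.2806 bits

I(U;V) = H(U) + H(V) - H(U,V)
  = 1.4772 + 0.8113 - 2.2806
  = 0.0079 bits

I(X;Y) = 1.1226 bits > I(U;V) = 0.0079 bits, so (X, Y) has the higher mutual information (stronger dependence).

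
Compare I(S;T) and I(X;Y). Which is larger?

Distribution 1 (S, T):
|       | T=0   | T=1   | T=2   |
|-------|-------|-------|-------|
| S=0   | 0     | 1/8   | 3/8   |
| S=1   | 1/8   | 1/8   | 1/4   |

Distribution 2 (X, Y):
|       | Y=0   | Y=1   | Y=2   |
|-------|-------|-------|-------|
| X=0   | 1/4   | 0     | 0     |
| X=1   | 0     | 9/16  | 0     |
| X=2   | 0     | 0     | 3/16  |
Distribution 1 (S, T):
Marginal P(S) (row sums):
  P(S=0) = 0 + 1/8 + 3/8 = 1/2
  P(S=1) = 1/8 + 1/8 + 1/4 = 1/2
Marginal P(T) (column sums):
  P(T=0) = 0 + 1/8 = 1/8
  P(T=1) = 1/8 + 1/8 = 1/4
  P(T=2) = 3/8 + 1/4 = 5/8

H(S) = -[(1/2)·log₂(1/2) + (1/2)·log₂(1/2)]
  = 0.5000 + 0.5000
  = 1.0000 bits
H(T) = -[(1/8)·log₂(1/8) + (1/4)·log₂(1/4) + (5/8)·log₂(5/8)]
  = 0.3750 + 0.5000 + 0.4238
  = 1.2988 bits
H(S,T) = -[(1/8)·log₂(1/8) + (3/8)·log₂(3/8) + (1/8)·log₂(1/8) + (1/8)·log₂(1/8) + (1/4)·log₂(1/4)]
  = 0.3750 + 0.5306 + 0.3750 + 0.3750 + 0.5000
  = 2.1556 bits

I(S;T) = H(S) + H(T) - H(S,T)
  = 1.0000 + 1.2988 - 2.1556
  = 0.1432 bits

Distribution 2 (X, Y):
Marginal P(X) (row sums):
  P(X=0) = 1/4 + 0 + 0 = 1/4
  P(X=1) = 0 + 9/16 + 0 = 9/16
  P(X=2) = 0 + 0 + 3/16 = 3/16
Marginal P(Y) (column sums):
  P(Y=0) = 1/4 + 0 + 0 = 1/4
  P(Y=1) = 0 + 9/16 + 0 = 9/16
  P(Y=2) = 0 + 0 + 3/16 = 3/16

H(X) = -[(1/4)·log₂(1/4) + (9/16)·log₂(9/16) + (3/16)·log₂(3/16)]
  = 0.5000 + 0.4669 + 0.4528
  = 1.4197 bits
H(Y) = -[(1/4)·log₂(1/4) + (9/16)·log₂(9/16) + (3/16)·log₂(3/16)]
  = 0.5000 + 0.4669 + 0.4528
  = 1.4197 bits
H(X,Y) = -[(1/4)·log₂(1/4) + (9/16)·log₂(9/16) + (3/16)·log₂(3/16)]
  = 0.5000 + 0.4669 + 0.4528
  = 1.4197 bits

I(X;Y) = H(X) + H(Y) - H(X,Y)
  = 1.4197 + 1.4197 - 1.4197
  = 1.4197 bits

I(X;Y) = 1.4197 bits > I(S;T) = 0.1432 bits, so (X, Y) has the higher mutual information (stronger dependence).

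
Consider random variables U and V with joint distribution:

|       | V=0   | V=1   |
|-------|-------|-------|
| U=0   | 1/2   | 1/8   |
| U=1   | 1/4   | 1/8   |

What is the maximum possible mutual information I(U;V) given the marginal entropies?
The upper bound on mutual information is I(U;V) ≤ min(H(U), H(V)).

Marginal P(U) (row sums):
  P(U=0) = 1/2 + 1/8 = 5/8
  P(U=1) = 1/4 + 1/8 = 3/8
Marginal P(V) (column sums):
  P(V=0) = 1/2 + 1/4 = 3/4
  P(V=1) = 1/8 + 1/8 = 1/4

H(U) = -[(5/8)·log₂(5/8) + (3/8)·log₂(3/8)]
  = 0.4238 + 0.5306
  = 0.9544 bits
H(V) = -[(3/4)·log₂(3/4) + (1/4)·log₂(1/4)]
  = 0.3113 + 0.5000
  = 0.8113 bits

Maximum possible I(U;V) = min(0.9544, 0.8113) = 0.8113 bits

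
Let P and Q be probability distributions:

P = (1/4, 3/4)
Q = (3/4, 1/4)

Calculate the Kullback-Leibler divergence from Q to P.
D(P||Q) = Σ P(i) log₂(P(i)/Q(i))
  i=0: (1/4) × log₂((1/4)/(3/4)) = (1/4) × log₂(1/3) = -0.3962
  i=1: (3/4) × log₂((3/4)/(1/4)) = (3/4) × log₂(3) = 1.1887
D(P||Q) = -0.3962 + 1.1887
  = 0.7925 bits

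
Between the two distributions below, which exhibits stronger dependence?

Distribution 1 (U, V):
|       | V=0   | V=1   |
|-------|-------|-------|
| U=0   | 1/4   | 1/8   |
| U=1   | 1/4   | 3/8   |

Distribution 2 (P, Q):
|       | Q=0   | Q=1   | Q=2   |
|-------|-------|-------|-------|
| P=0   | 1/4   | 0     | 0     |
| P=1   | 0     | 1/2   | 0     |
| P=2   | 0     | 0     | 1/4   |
Distribution 1 (U, V):
Marginal P(U) (row sums):
  P(U=0) = 1/4 + 1/8 = 3/8
  P(U=1) = 1/4 + 3/8 = 5/8
Marginal P(V) (column sums):
  P(V=0) = 1/4 + 1/4 = 1/2
  P(V=1) = 1/8 + 3/8 = 1/2

H(U) = -[(3/8)·log₂(3/8) + (5/8)·log₂(5/8)]
  = 0.5306 + 0.4238
  = 0.9544 bits
H(V) = -[(1/2)·log₂(1/2) + (1/2)·log₂(1/2)]
  = 0.5000 + 0.5000
  = 1.0000 bits
H(U,V) = -[(1/4)·log₂(1/4) + (1/8)·log₂(1/8) + (1/4)·log₂(1/4) + (3/8)·log₂(3/8)]
  = 0.5000 + 0.3750 + 0.5000 + 0.5306
  = 1.9056 bits

I(U;V) = H(U) + H(V) - H(U,V)
  = 0.9544 + 1.0000 - 1.9056
  = 0.0488 bits

Distribution 2 (P, Q):
Marginal P(P) (row sums):
  P(P=0) = 1/4 + 0 + 0 = 1/4
  P(P=1) = 0 + 1/2 + 0 = 1/2
  P(P=2) = 0 + 0 + 1/4 = 1/4
Marginal P(Q) (column sums):
  P(Q=0) = 1/4 + 0 + 0 = 1/4
  P(Q=1) = 0 + 1/2 + 0 = 1/2
  P(Q=2) = 0 + 0 + 1/4 = 1/4

H(P) = -[(1/4)·log₂(1/4) + (1/2)·log₂(1/2) + (1/4)·log₂(1/4)]
  = 0.5000 + 0.5000 + 0.5000
  = 1.5000 bits
H(Q) = -[(1/4)·log₂(1/4) + (1/2)·log₂(1/2) + (1/4)·log₂(1/4)]
  = 0.5000 + 0.5000 + 0.5000
  = 1.5000 bits
H(P,Q) = -[(1/4)·log₂(1/4) + (1/2)·log₂(1/2) + (1/4)·log₂(1/4)]
  = 0.5000 + 0.5000 + 0.5000
  = 1.5000 bits

I(P;Q) = H(P) + H(Q) - H(P,Q)
  = 1.5000 + 1.5000 - 1.5000
  = 1.5000 bits

I(P;Q) = 1.5000 bits > I(U;V) = 0.0488 bits, so (P, Q) has the higher mutual information (stronger dependence).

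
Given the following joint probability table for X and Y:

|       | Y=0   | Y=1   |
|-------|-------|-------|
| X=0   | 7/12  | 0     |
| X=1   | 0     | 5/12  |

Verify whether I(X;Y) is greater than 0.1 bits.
Marginal P(X) (row sums):
  P(X=0) = 7/12 + 0 = 7/12
  P(X=1) = 0 + 5/12 = 5/12
Marginal P(Y) (column sums):
  P(Y=0) = 7/12 + 0 = 7/12
  P(Y=1) = 0 + 5/12 = 5/12

H(X) = -[(7/12)·log₂(7/12) + (5/12)·log₂(5/12)]
  = 0.4536 + 0.5263
  = 0.9799 bits
H(Y) = -[(7/12)·log₂(7/12) + (5/12)·log₂(5/12)]
  = 0.4536 + 0.5263
  = 0.9799 bits
H(X,Y) = -[(7/12)·log₂(7/12) + (5/12)·log₂(5/12)]
  = 0.4536 + 0.5263
  = 0.9799 bits

I(X;Y) = H(X) + H(Y) - H(X,Y)
  = 0.9799 + 0.9799 - 0.9799
  = 0.9799 bits

Yes. I(X;Y) = 0.9799 bits, which is > 0.1 bits.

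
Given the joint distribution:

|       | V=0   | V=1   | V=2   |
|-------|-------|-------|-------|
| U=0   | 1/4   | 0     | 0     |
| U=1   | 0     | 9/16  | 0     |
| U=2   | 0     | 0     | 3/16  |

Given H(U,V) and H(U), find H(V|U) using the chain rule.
From the chain rule: H(U,V) = H(U) + H(V|U)
Therefore: H(V|U) = H(U,V) - H(U)

H(U,V) = -[(1/4)·log₂(1/4) + (9/16)·log₂(9/16) + (3/16)·log₂(3/16)]
  = 0.5000 + 0.4669 + 0.4528
  = 1.4197 bits
Marginal P(U) (row sums):
  P(U=0) = 1/4 + 0 + 0 = 1/4
  P(U=1) = 0 + 9/16 + 0 = 9/16
  P(U=2) = 0 + 0 + 3/16 = 3/16
H(U) = -[(1/4)·log₂(1/4) + (9/16)·log₂(9/16) + (3/16)·log₂(3/16)]
  = 0.5000 + 0.4669 + 0.4528
  = 1.4197 bits

H(V|U) = 1.4197 - 1.4197 = 0.0000 bits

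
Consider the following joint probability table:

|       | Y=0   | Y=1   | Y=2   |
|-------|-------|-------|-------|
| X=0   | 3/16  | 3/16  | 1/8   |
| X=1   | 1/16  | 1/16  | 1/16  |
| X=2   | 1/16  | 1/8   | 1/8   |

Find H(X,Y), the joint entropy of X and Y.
H(X,Y) = -Σ P(X,Y) log₂ P(X,Y), summed over the non-zero cells:
H(X,Y) = -[(3/16)·log₂(3/16) + (3/16)·log₂(3/16) + (1/8)·log₂(1/8) + (1/16)·log₂(1/16) + (1/16)·log₂(1/16) + (1/16)·log₂(1/16) + (1/16)·log₂(1/16) + (1/8)·log₂(1/8) + (1/8)·log₂(1/8)]
  = 0.4528 + 0.4528 + 0.3750 + 0.2500 + 0.2500 + 0.2500 + 0.2500 + 0.3750 + 0.3750
  = 3.0306 bits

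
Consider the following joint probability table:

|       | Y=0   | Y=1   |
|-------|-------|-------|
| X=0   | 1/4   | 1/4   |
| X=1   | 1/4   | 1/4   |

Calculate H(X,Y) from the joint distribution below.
H(X,Y) = -Σ P(X,Y) log₂ P(X,Y), summed over the non-zero cells:
H(X,Y) = -[(1/4)·log₂(1/4) + (1/4)·log₂(1/4) + (1/4)·log₂(1/4) + (1/4)·log₂(1/4)]
  = 0.5000 + 0.5000 + 0.5000 + 0.5000
  = 2.0000 bits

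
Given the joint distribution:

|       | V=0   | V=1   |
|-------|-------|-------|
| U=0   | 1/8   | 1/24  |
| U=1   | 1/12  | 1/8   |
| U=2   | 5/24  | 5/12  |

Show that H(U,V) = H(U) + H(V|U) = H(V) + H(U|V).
Marginal P(U) (row sums):
  P(U=0) = 1/8 + 1/24 = 1/6
  P(U=1) = 1/12 + 1/8 = 5/24
  P(U=2) = 5/24 + 5/12 = 5/8
Marginal P(V) (column sums):
  P(V=0) = 1/8 + 1/12 + 5/24 = 5/12
  P(V=1) = 1/24 + 1/8 + 5/12 = 7/12

Decomposition 1: H(U) + H(V|U)
H(U) = -[(1/6)·log₂(1/6) + (5/24)·log₂(5/24) + (5/8)·log₂(5/8)]
  = 0.4308 + 0.4715 + 0.4238
  = 1.3261 bits
H(V|U) = -Σ P(U,V)·log₂ P(V|U), where P(V|U) = P(U,V) / P(U)
  (U=0,V=0): P(V|U) = (1/8)/(1/6) = 3/4;  -(1/8)·log₂(3/4) = 0.0519
  (U=0,V=1): P(V|U) = (1/24)/(1/6) = 1/4;  -(1/24)·log₂(1/4) = 0.0833
  (U=1,V=0): P(V|U) = (1/12)/(5/24) = 2/5;  -(1/12)·log₂(2/5) = 0.1102
  (U=1,V=1): P(V|U) = (1/8)/(5/24) = 3/5;  -(1/8)·log₂(3/5) = 0.0921
  (U=2,V=0): P(V|U) = (5/24)/(5/8) = 1/3;  -(5/24)·log₂(1/3) = 0.3302
  (U=2,V=1): P(V|U) = (5/12)/(5/8) = 2/3;  -(5/12)·log₂(2/3) = 0.2437
H(V|U) = 0.0519 + 0.0833 + 0.1102 + 0.0921 + 0.3302 + 0.2437
  = 0.9114 bits
H(U) + H(V|U) = 1.3261 + 0.9114 = 2.2375 bits

Decomposition 2: H(V) + H(U|V)
H(V) = -[(5/12)·log₂(5/12) + (7/12)·log₂(7/12)]
  = 0.5263 + 0.4536
  = 0.9799 bits
H(U|V) = -Σ P(U,V)·log₂ P(U|V), where P(U|V) = P(U,V) / P(V)
  (U=0,V=0): P(U|V) = (1/8)/(5/12) = 3/10;  -(1/8)·log₂(3/10) = 0.2171
  (U=0,V=1): P(U|V) = (1/24)/(7/12) = 1/14;  -(1/24)·log₂(1/14) = 0.1586
  (U=1,V=0): P(U|V) = (1/12)/(5/12) = 1/5;  -(1/12)·log₂(1/5) = 0.1935
  (U=1,V=1): P(U|V) = (1/8)/(7/12) = 3/14;  -(1/8)·log₂(3/14) = 0.2778
  (U=2,V=0): P(U|V) = (5/24)/(5/12) = 1/2;  -(5/24)·log₂(1/2) = 0.2083
  (U=2,V=1): P(U|V) = (5/12)/(7/12) = 5/7;  -(5/12)·log₂(5/7) = 0.2023
H(U|V) = 0.2171 + 0.1586 + 0.1935 + 0.2778 + 0.2083 + 0.2023
  = 1.2576 bits
H(V) + H(U|V) = 0.9799 + 1.2576 = 2.2375 bits

Direct computation of the joint entropy:
H(U,V) = -[(1/8)·log₂(1/8) + (1/24)·log₂(1/24) + (1/12)·log₂(1/12) + (1/8)·log₂(1/8) + (5/24)·log₂(5/24) + (5/12)·log₂(5/12)]
  = 0.3750 + 0.1910 + 0.2987 + 0.3750 + 0.4715 + 0.5263
  = 2.2375 bits

All three agree: H(U,V) = 2.2375 bits ✓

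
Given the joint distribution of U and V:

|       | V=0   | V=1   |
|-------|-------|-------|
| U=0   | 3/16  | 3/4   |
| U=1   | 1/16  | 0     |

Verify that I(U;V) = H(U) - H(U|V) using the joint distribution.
Left side, from I(U;V) = H(U) + H(V) - H(U,V):
Marginal P(U) (row sums):
  P(U=0) = 3/16 + 3/4 = 15/16
  P(U=1) = 1/16 + 0 = 1/16
Marginal P(V) (column sums):
  P(V=0) = 3/16 + 1/16 = 1/4
  P(V=1) = 3/4 + 0 = 3/4

H(U) = -[(15/16)·log₂(15/16) + (1/16)·log₂(1/16)]
  = 0.0873 + 0.2500
  = 0.3373 bits
H(V) = -[(1/4)·log₂(1/4) + (3/4)·log₂(3/4)]
  = 0.5000 + 0.3113
  = 0.8113 bits
H(U,V) = -[(3/16)·log₂(3/16) + (3/4)·log₂(3/4) + (1/16)·log₂(1/16)]
  = 0.4528 + 0.3113 + 0.2500
  = 1.0141 bits

I(U;V) = H(U) + H(V) - H(U,V)
  = 0.3373 + 0.8113 - 1.0141
  = 0.1345 bits

Right side, with H(U|V) computed directly from the conditional probabilities:
H(U|V) = -Σ P(U,V)·log₂ P(U|V), where P(U|V) = P(U,V) / P(V)
  (cells with P(U,V) = 0 contribute 0)
  (U=0,V=0): P(U|V) = (3/16)/(1/4) = 3/4;  -(3/16)·log₂(3/4) = 0.0778
  (U=0,V=1): P(U|V) = (3/4)/(3/4) = 1;  -(3/4)·log₂(1) = 0.0000
  (U=1,V=0): P(U|V) = (1/16)/(1/4) = 1/4;  -(1/16)·log₂(1/4) = 0.1250
H(U|V) = 0.0778 + 0.0000 + 0.1250
  = 0.2028 bits
H(U) - H(U|V) = 0.3373 - 0.2028 = 0.1345 bits

Both sides equal 0.1345 bits, so I(U;V) = H(U) - H(U|V) ✓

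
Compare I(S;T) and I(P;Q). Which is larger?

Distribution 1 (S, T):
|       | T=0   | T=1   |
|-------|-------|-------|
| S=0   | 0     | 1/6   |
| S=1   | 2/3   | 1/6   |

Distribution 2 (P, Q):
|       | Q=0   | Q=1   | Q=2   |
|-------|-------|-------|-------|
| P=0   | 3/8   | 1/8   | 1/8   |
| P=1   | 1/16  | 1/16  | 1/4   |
Distribution 1 (S, T):
Marginal P(S) (row sums):
  P(S=0) = 0 + 1/6 = 1/6
  P(S=1) = 2/3 + 1/6 = 5/6
Marginal P(T) (column sums):
  P(T=0) = 0 + 2/3 = 2/3
  P(T=1) = 1/6 + 1/6 = 1/3

H(S) = -[(1/6)·log₂(1/6) + (5/6)·log₂(5/6)]
  = 0.4308 + 0.2192
  = 0.6500 bits
H(T) = -[(2/3)·log₂(2/3) + (1/3)·log₂(1/3)]
  = 0.3900 + 0.5283
  = 0.9183 bits
H(S,T) = -[(1/6)·log₂(1/6) + (2/3)·log₂(2/3) + (1/6)·log₂(1/6)]
  = 0.4308 + 0.3900 + 0.4308
  = 1.2516 bits

I(S;T) = H(S) + H(T) - H(S,T)
  = 0.6500 + 0.9183 - 1.2516
  = 0.3167 bits

Distribution 2 (P, Q):
Marginal P(P) (row sums):
  P(P=0) = 3/8 + 1/8 + 1/8 = 5/8
  P(P=1) = 1/16 + 1/16 + 1/4 = 3/8
Marginal P(Q) (column sums):
  P(Q=0) = 3/8 + 1/16 = 7/16
  P(Q=1) = 1/8 + 1/16 = 3/16
  P(Q=2) = 1/8 + 1/4 = 3/8

H(P) = -[(5/8)·log₂(5/8) + (3/8)·log₂(3/8)]
  = 0.4238 + 0.5306
  = 0.9544 bits
H(Q) = -[(7/16)·log₂(7/16) + (3/16)·log₂(3/16) + (3/8)·log₂(3/8)]
  = 0.5218 + 0.4528 + 0.5306
  = 1.5052 bits
H(P,Q) = -[(3/8)·log₂(3/8) + (1/8)·log₂(1/8) + (1/8)·log₂(1/8) + (1/16)·log₂(1/16) + (1/16)·log₂(1/16) + (1/4)·log₂(1/4)]
  = 0.5306 + 0.3750 + 0.3750 + 0.2500 + 0.2500 + 0.5000
  = 2.2806 bits

I(P;Q) = H(P) + H(Q) - H(P,Q)
  = 0.9544 + 1.5052 - 2.2806
  = 0.1790 bits

I(S;T) = 0.3167 bits > I(P;Q) = 0.1790 bits, so (S, T) has the higher mutual information (stronger dependence).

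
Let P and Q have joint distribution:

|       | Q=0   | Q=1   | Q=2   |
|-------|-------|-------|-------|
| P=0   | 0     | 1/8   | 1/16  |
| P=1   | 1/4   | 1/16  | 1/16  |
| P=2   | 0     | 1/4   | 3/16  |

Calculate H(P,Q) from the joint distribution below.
H(P,Q) = -Σ P(P,Q) log₂ P(P,Q), summed over the non-zero cells:
H(P,Q) = -[(1/8)·log₂(1/8) + (1/16)·log₂(1/16) + (1/4)·log₂(1/4) + (1/16)·log₂(1/16) + (1/16)·log₂(1/16) + (1/4)·log₂(1/4) + (3/16)·log₂(3/16)]
  = 0.3750 + 0.2500 + 0.5000 + 0.2500 + 0.2500 + 0.5000 + 0.4528
  = 2.5778 bits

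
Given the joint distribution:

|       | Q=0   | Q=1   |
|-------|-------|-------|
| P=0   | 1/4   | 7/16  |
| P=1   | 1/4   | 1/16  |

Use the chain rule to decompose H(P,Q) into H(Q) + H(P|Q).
By the chain rule: H(P,Q) = H(Q) + H(P|Q)

Marginal P(Q) (column sums):
  P(Q=0) = 1/4 + 1/4 = 1/2
  P(Q=1) = 7/16 + 1/16 = 1/2
H(Q) = -[(1/2)·log₂(1/2) + (1/2)·log₂(1/2)]
  = 0.5000 + 0.5000
  = 1.0000 bits
H(P|Q) = -Σ P(P,Q)·log₂ P(P|Q), where P(P|Q) = P(P,Q) / P(Q)
  (P=0,Q=0): P(P|Q) = (1/4)/(1/2) = 1/2;  -(1/4)·log₂(1/2) = 0.2500
  (P=0,Q=1): P(P|Q) = (7/16)/(1/2) = 7/8;  -(7/16)·log₂(7/8) = 0.0843
  (P=1,Q=0): P(P|Q) = (1/4)/(1/2) = 1/2;  -(1/4)·log₂(1/2) = 0.2500
  (P=1,Q=1): P(P|Q) = (1/16)/(1/2) = 1/8;  -(1/16)·log₂(1/8) = 0.1875
H(P|Q) = 0.2500 + 0.0843 + 0.2500 + 0.1875
  = 0.7718 bits

H(P,Q) = H(Q) + H(P|Q) = 1.0000 + 0.7718 = 1.7718 bits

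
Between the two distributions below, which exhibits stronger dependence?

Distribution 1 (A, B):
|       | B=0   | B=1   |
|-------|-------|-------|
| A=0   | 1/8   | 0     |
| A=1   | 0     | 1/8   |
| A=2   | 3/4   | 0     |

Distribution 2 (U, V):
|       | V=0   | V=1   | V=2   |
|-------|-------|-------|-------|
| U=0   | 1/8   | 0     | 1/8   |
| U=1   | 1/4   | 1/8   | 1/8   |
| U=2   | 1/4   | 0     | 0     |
Distribution 1 (A, B):
Marginal P(A) (row sums):
  P(A=0) = 1/8 + 0 = 1/8
  P(A=1) = 0 + 1/8 = 1/8
  P(A=2) = 3/4 + 0 = 3/4
Marginal P(B) (column sums):
  P(B=0) = 1/8 + 0 + 3/4 = 7/8
  P(B=1) = 0 + 1/8 + 0 = 1/8

H(A) = -[(1/8)·log₂(1/8) + (1/8)·log₂(1/8) + (3/4)·log₂(3/4)]
  = 0.3750 + 0.3750 + 0.3113
  = 1.0613 bits
H(B) = -[(7/8)·log₂(7/8) + (1/8)·log₂(1/8)]
  = 0.1686 + 0.3750
  = 0.5436 bits
H(A,B) = -[(1/8)·log₂(1/8) + (1/8)·log₂(1/8) + (3/4)·log₂(3/4)]
  = 0.3750 + 0.3750 + 0.3113
  = 1.0613 bits

I(A;B) = H(A) + H(B) - H(A,B)
  = 1.0613 + 0.5436 - 1.0613
  = 0.5436 bits

Distribution 2 (U, V):
Marginal P(U) (row sums):
  P(U=0) = 1/8 + 0 + 1/8 = 1/4
  P(U=1) = 1/4 + 1/8 + 1/8 = 1/2
  P(U=2) = 1/4 + 0 + 0 = 1/4
Marginal P(V) (column sums):
  P(V=0) = 1/8 + 1/4 + 1/4 = 5/8
  P(V=1) = 0 + 1/8 + 0 = 1/8
  P(V=2) = 1/8 + 1/8 + 0 = 1/4

H(U) = -[(1/4)·log₂(1/4) + (1/2)·log₂(1/2) + (1/4)·log₂(1/4)]
  = 0.5000 + 0.5000 + 0.5000
  = 1.5000 bits
H(V) = -[(5/8)·log₂(5/8) + (1/8)·log₂(1/8) + (1/4)·log₂(1/4)]
  = 0.4238 + 0.3750 + 0.5000
  = 1.2988 bits
H(U,V) = -[(1/8)·log₂(1/8) + (1/8)·log₂(1/8) + (1/4)·log₂(1/4) + (1/8)·log₂(1/8) + (1/8)·log₂(1/8) + (1/4)·log₂(1/4)]
  = 0.3750 + 0.3750 + 0.5000 + 0.3750 + 0.3750 + 0.5000
  = 2.5000 bits

I(U;V) = H(U) + H(V) - H(U,V)
  = 1.5000 + 1.2988 - 2.5000
  = 0.2988 bits

I(A;B) = 0.5436 bits > I(U;V) = 0.2988 bits, so (A, B) has the higher mutual information (stronger dependence).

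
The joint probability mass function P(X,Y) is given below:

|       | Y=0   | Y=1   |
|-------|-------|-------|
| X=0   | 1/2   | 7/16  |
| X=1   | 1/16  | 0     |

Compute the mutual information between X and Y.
Marginal P(X) (row sums):
  P(X=0) = 1/2 + 7/16 = 15/16
  P(X=1) = 1/16 + 0 = 1/16
Marginal P(Y) (column sums):
  P(Y=0) = 1/2 + 1/16 = 9/16
  P(Y=1) = 7/16 + 0 = 7/16

H(X) = -[(15/16)·log₂(15/16) + (1/16)·log₂(1/16)]
  = 0.0873 + 0.2500
  = 0.3373 bits
H(Y) = -[(9/16)·log₂(9/16) + (7/16)·log₂(7/16)]
  = 0.4669 + 0.5218
  = 0.9887 bits
H(X,Y) = -[(1/2)·log₂(1/2) + (7/16)·log₂(7/16) + (1/16)·log₂(1/16)]
  = 0.5000 + 0.5218 + 0.2500
  = 1.2718 bits

I(X;Y) = H(X) + H(Y) - H(X,Y)
  = 0.3373 + 0.9887 - 1.2718
  = 0.0542 bits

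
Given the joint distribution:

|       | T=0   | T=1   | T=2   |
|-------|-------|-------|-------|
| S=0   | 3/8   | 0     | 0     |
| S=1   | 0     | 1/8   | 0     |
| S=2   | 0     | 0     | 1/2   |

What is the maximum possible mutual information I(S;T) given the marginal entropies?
The upper bound on mutual information is I(S;T) ≤ min(H(S), H(T)).

Marginal P(S) (row sums):
  P(S=0) = 3/8 + 0 + 0 = 3/8
  P(S=1) = 0 + 1/8 + 0 = 1/8
  P(S=2) = 0 + 0 + 1/2 = 1/2
Marginal P(T) (column sums):
  P(T=0) = 3/8 + 0 + 0 = 3/8
  P(T=1) = 0 + 1/8 + 0 = 1/8
  P(T=2) = 0 + 0 + 1/2 = 1/2

H(S) = -[(3/8)·log₂(3/8) + (1/8)·log₂(1/8) + (1/2)·log₂(1/2)]
  = 0.5306 + 0.3750 + 0.5000
  = 1.4056 bits
H(T) = -[(3/8)·log₂(3/8) + (1/8)·log₂(1/8) + (1/2)·log₂(1/2)]
  = 0.5306 + 0.3750 + 0.5000
  = 1.4056 bits

Maximum possible I(S;T) = min(1.4056, 1.4056) = 1.4056 bits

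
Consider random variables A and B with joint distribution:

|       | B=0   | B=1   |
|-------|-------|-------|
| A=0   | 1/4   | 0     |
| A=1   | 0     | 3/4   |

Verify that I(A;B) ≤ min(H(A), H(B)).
Marginal P(A) (row sums):
  P(A=0) = 1/4 + 0 = 1/4
  P(A=1) = 0 + 3/4 = 3/4
Marginal P(B) (column sums):
  P(B=0) = 1/4 + 0 = 1/4
  P(B=1) = 0 + 3/4 = 3/4

H(A) = -[(1/4)·log₂(1/4) + (3/4)·log₂(3/4)]
  = 0.5000 + 0.3113
  = 0.8113 bits
H(B) = -[(1/4)·log₂(1/4) + (3/4)·log₂(3/4)]
  = 0.5000 + 0.3113
  = 0.8113 bits
H(A,B) = -[(1/4)·log₂(1/4) + (3/4)·log₂(3/4)]
  = 0.5000 + 0.3113
  = 0.8113 bits

I(A;B) = H(A) + H(B) - H(A,B)
  = 0.8113 + 0.8113 - 0.8113
  = 0.8113 bits

min(H(A), H(B)) = min(0.8113, 0.8113) = 0.8113 bits
Since 0.8113 ≤ 0.8113, the bound is satisfied ✓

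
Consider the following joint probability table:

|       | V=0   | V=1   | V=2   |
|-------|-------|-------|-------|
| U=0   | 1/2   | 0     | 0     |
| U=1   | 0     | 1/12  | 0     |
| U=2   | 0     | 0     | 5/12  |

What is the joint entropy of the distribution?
H(U,V) = -Σ P(U,V) log₂ P(U,V), summed over the non-zero cells:
H(U,V) = -[(1/2)·log₂(1/2) + (1/12)·log₂(1/12) + (5/12)·log₂(5/12)]
  = 0.5000 + 0.2987 + 0.5263
  = 1.3250 bits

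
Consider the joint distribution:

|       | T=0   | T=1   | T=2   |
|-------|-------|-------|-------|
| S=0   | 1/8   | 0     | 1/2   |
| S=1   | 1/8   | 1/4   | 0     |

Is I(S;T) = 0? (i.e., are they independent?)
Marginal P(S) (row sums):
  P(S=0) = 1/8 + 0 + 1/2 = 5/8
  P(S=1) = 1/8 + 1/4 + 0 = 3/8
Marginal P(T) (column sums):
  P(T=0) = 1/8 + 1/8 = 1/4
  P(T=1) = 0 + 1/4 = 1/4
  P(T=2) = 1/2 + 0 = 1/2

S and T are independent iff P(S=i,T=j) = P(S=i)·P(T=j) for every cell.
  P(S=0)·P(T=0) = 5/8 × 1/4 = 5/32, but P(S=0,T=0) = 1/8 ✗

No, S and T are not independent. Quantitatively, I(S;T) > 0:

H(S) = -[(5/8)·log₂(5/8) + (3/8)·log₂(3/8)]
  = 0.4238 + 0.5306
  = 0.9544 bits
H(T) = -[(1/4)·log₂(1/4) + (1/4)·log₂(1/4) + (1/2)·log₂(1/2)]
  = 0.5000 + 0.5000 + 0.5000
  = 1.5000 bits
H(S,T) = -[(1/8)·log₂(1/8) + (1/2)·log₂(1/2) + (1/8)·log₂(1/8) + (1/4)·log₂(1/4)]
  = 0.3750 + 0.5000 + 0.3750 + 0.5000
  = 1.7500 bits
I(S;T) = H(S) + H(T) - H(S,T) = 0.9544 + 1.5000 - 1.7500 = 0.7044 bits > 0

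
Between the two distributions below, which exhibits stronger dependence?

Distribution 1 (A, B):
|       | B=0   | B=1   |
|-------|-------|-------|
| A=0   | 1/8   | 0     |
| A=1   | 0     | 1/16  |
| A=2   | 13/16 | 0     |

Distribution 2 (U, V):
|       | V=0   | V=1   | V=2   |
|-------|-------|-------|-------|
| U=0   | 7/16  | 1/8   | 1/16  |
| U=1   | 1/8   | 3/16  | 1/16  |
Distribution 1 (A, B):
Marginal P(A) (row sums):
  P(A=0) = 1/8 + 0 = 1/8
  P(A=1) = 0 + 1/16 = 1/16
  P(A=2) = 13/16 + 0 = 13/16
Marginal P(B) (column sums):
  P(B=0) = 1/8 + 0 + 13/16 = 15/16
  P(B=1) = 0 + 1/16 + 0 = 1/16

H(A) = -[(1/8)·log₂(1/8) + (1/16)·log₂(1/16) + (13/16)·log₂(13/16)]
  = 0.3750 + 0.2500 + 0.2434
  = 0.8684 bits
H(B) = -[(15/16)·log₂(15/16) + (1/16)·log₂(1/16)]
  = 0.0873 + 0.2500
  = 0.3373 bits
H(A,B) = -[(1/8)·log₂(1/8) + (1/16)·log₂(1/16) + (13/16)·log₂(13/16)]
  = 0.3750 + 0.2500 + 0.2434
  = 0.8684 bits

I(A;B) = H(A) + H(B) - H(A,B)
  = 0.8684 + 0.3373 - 0.8684
  = 0.3373 bits

Distribution 2 (U, V):
Marginal P(U) (row sums):
  P(U=0) = 7/16 + 1/8 + 1/16 = 5/8
  P(U=1) = 1/8 + 3/16 + 1/16 = 3/8
Marginal P(V) (column sums):
  P(V=0) = 7/16 + 1/8 = 9/16
  P(V=1) = 1/8 + 3/16 = 5/16
  P(V=2) = 1/16 + 1/16 = 1/8

H(U) = -[(5/8)·log₂(5/8) + (3/8)·log₂(3/8)]
  = 0.4238 + 0.5306
  = 0.9544 bits
H(V) = -[(9/16)·log₂(9/16) + (5/16)·log₂(5/16) + (1/8)·log₂(1/8)]
  = 0.4669 + 0.5244 + 0.3750
  = 1.3663 bits
H(U,V) = -[(7/16)·log₂(7/16) + (1/8)·log₂(1/8) + (1/16)·log₂(1/16) + (1/8)·log₂(1/8) + (3/16)·log₂(3/16) + (1/16)·log₂(1/16)]
  = 0.5218 + 0.3750 + 0.2500 + 0.3750 + 0.4528 + 0.2500
  = 2.2246 bits

I(U;V) = H(U) + H(V) - H(U,V)
  = 0.9544 + 1.3663 - 2.2246
  = 0.0961 bits

I(A;B) = 0.3373 bits > I(U;V) = 0.0961 bits, so (A, B) has the higher mutual information (stronger dependence).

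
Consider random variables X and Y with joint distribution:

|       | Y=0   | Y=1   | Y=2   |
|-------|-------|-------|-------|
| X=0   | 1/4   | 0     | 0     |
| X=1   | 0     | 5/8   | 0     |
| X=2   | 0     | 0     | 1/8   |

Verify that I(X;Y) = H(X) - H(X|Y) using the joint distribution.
Left side, from I(X;Y) = H(X) + H(Y) - H(X,Y):
Marginal P(X) (row sums):
  P(X=0) = 1/4 + 0 + 0 = 1/4
  P(X=1) = 0 + 5/8 + 0 = 5/8
  P(X=2) = 0 + 0 + 1/8 = 1/8
Marginal P(Y) (column sums):
  P(Y=0) = 1/4 + 0 + 0 = 1/4
  P(Y=1) = 0 + 5/8 + 0 = 5/8
  P(Y=2) = 0 + 0 + 1/8 = 1/8

H(X) = -[(1/4)·log₂(1/4) + (5/8)·log₂(5/8) + (1/8)·log₂(1/8)]
  = 0.5000 + 0.4238 + 0.3750
  = 1.2988 bits
H(Y) = -[(1/4)·log₂(1/4) + (5/8)·log₂(5/8) + (1/8)·log₂(1/8)]
  = 0.5000 + 0.4238 + 0.3750
  = 1.2988 bits
H(X,Y) = -[(1/4)·log₂(1/4) + (5/8)·log₂(5/8) + (1/8)·log₂(1/8)]
  = 0.5000 + 0.4238 + 0.3750
  = 1.2988 bits

I(X;Y) = H(X) + H(Y) - H(X,Y)
  = 1.2988 + 1.2988 - 1.2988
  = 1.2988 bits

Right side, with H(X|Y) computed directly from the conditional probabilities:
H(X|Y) = -Σ P(X,Y)·log₂ P(X|Y), where P(X|Y) = P(X,Y) / P(Y)
  (cells with P(X,Y) = 0 contribute 0)
  (X=0,Y=0): P(X|Y) = (1/4)/(1/4) = 1;  -(1/4)·log₂(1) = 0.0000
  (X=1,Y=1): P(X|Y) = (5/8)/(5/8) = 1;  -(5/8)·log₂(1) = 0.0000
  (X=2,Y=2): P(X|Y) = (1/8)/(1/8) = 1;  -(1/8)·log₂(1) = 0.0000
H(X|Y) = 0.0000 + 0.0000 + 0.0000
  = 0.0000 bits
H(X) - H(X|Y) = 1.2988 - 0.0000 = 1.2988 bits

Both sides equal 1.2988 bits, so I(X;Y) = H(X) - H(X|Y) ✓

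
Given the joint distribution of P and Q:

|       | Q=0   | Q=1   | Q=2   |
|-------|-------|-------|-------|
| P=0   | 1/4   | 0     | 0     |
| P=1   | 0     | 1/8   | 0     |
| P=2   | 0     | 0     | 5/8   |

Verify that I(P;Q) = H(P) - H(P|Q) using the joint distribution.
Left side, from I(P;Q) = H(P) + H(Q) - H(P,Q):
Marginal P(P) (row sums):
  P(P=0) = 1/4 + 0 + 0 = 1/4
  P(P=1) = 0 + 1/8 + 0 = 1/8
  P(P=2) = 0 + 0 + 5/8 = 5/8
Marginal P(Q) (column sums):
  P(Q=0) = 1/4 + 0 + 0 = 1/4
  P(Q=1) = 0 + 1/8 + 0 = 1/8
  P(Q=2) = 0 + 0 + 5/8 = 5/8

H(P) = -[(1/4)·log₂(1/4) + (1/8)·log₂(1/8) + (5/8)·log₂(5/8)]
  = 0.5000 + 0.3750 + 0.4238
  = 1.2988 bits
H(Q) = -[(1/4)·log₂(1/4) + (1/8)·log₂(1/8) + (5/8)·log₂(5/8)]
  = 0.5000 + 0.3750 + 0.4238
  = 1.2988 bits
H(P,Q) = -[(1/4)·log₂(1/4) + (1/8)·log₂(1/8) + (5/8)·log₂(5/8)]
  = 0.5000 + 0.3750 + 0.4238
  = 1.2988 bits

I(P;Q) = H(P) + H(Q) - H(P,Q)
  = 1.2988 + 1.2988 - 1.2988
  = 1.2988 bits

Right side, with H(P|Q) computed directly from the conditional probabilities:
H(P|Q) = -Σ P(P,Q)·log₂ P(P|Q), where P(P|Q) = P(P,Q) / P(Q)
  (cells with P(P,Q) = 0 contribute 0)
  (P=0,Q=0): P(P|Q) = (1/4)/(1/4) = 1;  -(1/4)·log₂(1) = 0.0000
  (P=1,Q=1): P(P|Q) = (1/8)/(1/8) = 1;  -(1/8)·log₂(1) = 0.0000
  (P=2,Q=2): P(P|Q) = (5/8)/(5/8) = 1;  -(5/8)·log₂(1) = 0.0000
H(P|Q) = 0.0000 + 0.0000 + 0.0000
  = 0.0000 bits
H(P) - H(P|Q) = 1.2988 - 0.0000 = 1.2988 bits

Both sides equal 1.2988 bits, so I(P;Q) = H(P) - H(P|Q) ✓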